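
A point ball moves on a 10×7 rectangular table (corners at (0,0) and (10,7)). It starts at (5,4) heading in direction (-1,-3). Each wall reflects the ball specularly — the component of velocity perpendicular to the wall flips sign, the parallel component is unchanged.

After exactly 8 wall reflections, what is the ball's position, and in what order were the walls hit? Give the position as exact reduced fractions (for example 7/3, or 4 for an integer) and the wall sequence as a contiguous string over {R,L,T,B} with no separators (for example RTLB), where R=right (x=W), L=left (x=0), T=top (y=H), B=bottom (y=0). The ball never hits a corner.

Final position: (10,1)
Wall sequence: BTLBTBTR

1. t=4/3 → B at (11/3,0); v=(-1,3)
2. t=7/3 → T at (4/3,7); v=(-1,-3)
3. t=4/3 → L at (0,3); v=(1,-3)
4. t=1 → B at (1,0); v=(1,3)
5. t=7/3 → T at (10/3,7); v=(1,-3)
6. t=7/3 → B at (17/3,0); v=(1,3)
7. t=7/3 → T at (8,7); v=(1,-3)
8. t=2 → R at (10,1); v=(-1,-3)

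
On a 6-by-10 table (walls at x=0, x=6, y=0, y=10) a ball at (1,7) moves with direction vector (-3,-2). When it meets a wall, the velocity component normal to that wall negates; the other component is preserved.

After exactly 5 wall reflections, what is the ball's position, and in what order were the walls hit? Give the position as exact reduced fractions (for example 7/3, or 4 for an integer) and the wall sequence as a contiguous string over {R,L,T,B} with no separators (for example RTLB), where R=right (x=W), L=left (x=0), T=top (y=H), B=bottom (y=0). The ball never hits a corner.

1. t=1/3 → L at (0,19/3); v=(3,-2)
2. t=2 → R at (6,7/3); v=(-3,-2)
3. t=7/6 → B at (5/2,0); v=(-3,2)
4. t=5/6 → L at (0,5/3); v=(3,2)
5. t=2 → R at (6,17/3); v=(-3,2)

Final position: (6,17/3)
Wall sequence: LRBLR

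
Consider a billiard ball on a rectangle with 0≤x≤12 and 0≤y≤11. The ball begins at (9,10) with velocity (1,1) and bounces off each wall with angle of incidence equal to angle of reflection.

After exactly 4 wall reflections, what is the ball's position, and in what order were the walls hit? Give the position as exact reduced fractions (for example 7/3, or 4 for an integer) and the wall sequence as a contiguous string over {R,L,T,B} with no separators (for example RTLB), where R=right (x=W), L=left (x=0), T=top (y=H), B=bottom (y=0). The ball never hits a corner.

Final position: (0,3)
Wall sequence: TRBL

1. t=1 → T at (10,11); v=(1,-1)
2. t=2 → R at (12,9); v=(-1,-1)
3. t=9 → B at (3,0); v=(-1,1)
4. t=3 → L at (0,3); v=(1,1)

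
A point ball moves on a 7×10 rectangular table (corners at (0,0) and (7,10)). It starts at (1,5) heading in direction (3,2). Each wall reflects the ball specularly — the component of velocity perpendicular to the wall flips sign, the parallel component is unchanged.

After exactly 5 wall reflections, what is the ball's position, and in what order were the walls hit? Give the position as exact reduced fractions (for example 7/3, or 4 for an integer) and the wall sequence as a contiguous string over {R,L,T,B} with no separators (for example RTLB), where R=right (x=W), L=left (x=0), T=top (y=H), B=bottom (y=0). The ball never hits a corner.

Final position: (9/2,0)
Wall sequence: RTLRB

1. t=2 → R at (7,9); v=(-3,2)
2. t=1/2 → T at (11/2,10); v=(-3,-2)
3. t=11/6 → L at (0,19/3); v=(3,-2)
4. t=7/3 → R at (7,5/3); v=(-3,-2)
5. t=5/6 → B at (9/2,0); v=(-3,2)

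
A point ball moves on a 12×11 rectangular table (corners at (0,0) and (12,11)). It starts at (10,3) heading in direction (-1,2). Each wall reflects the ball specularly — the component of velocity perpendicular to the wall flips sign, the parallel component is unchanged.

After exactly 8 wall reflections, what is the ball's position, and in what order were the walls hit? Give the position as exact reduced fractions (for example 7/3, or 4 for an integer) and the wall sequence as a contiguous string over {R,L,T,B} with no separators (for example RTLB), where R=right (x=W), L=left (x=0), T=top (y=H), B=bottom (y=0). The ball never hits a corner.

1. t=4 → T at (6,11); v=(-1,-2)
2. t=11/2 → B at (1/2,0); v=(-1,2)
3. t=1/2 → L at (0,1); v=(1,2)
4. t=5 → T at (5,11); v=(1,-2)
5. t=11/2 → B at (21/2,0); v=(1,2)
6. t=3/2 → R at (12,3); v=(-1,2)
7. t=4 → T at (8,11); v=(-1,-2)
8. t=11/2 → B at (5/2,0); v=(-1,2)

Final position: (5/2,0)
Wall sequence: TBLTBRTB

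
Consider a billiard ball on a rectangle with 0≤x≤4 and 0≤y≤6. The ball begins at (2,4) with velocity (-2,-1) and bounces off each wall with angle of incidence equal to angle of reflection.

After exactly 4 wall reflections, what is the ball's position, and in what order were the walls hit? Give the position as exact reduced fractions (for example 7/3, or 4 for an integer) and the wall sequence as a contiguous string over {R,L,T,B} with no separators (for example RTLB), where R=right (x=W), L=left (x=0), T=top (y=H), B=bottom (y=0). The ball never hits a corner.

1. t=1 → L at (0,3); v=(2,-1)
2. t=2 → R at (4,1); v=(-2,-1)
3. t=1 → B at (2,0); v=(-2,1)
4. t=1 → L at (0,1); v=(2,1)

Final position: (0,1)
Wall sequence: LRBL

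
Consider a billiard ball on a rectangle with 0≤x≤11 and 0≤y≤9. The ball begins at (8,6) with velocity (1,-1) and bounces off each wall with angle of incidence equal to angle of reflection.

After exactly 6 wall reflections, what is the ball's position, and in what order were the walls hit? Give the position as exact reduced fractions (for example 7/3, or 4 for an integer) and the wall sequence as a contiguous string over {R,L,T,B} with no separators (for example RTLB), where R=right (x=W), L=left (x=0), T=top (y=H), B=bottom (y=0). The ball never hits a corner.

1. t=3 → R at (11,3); v=(-1,-1)
2. t=3 → B at (8,0); v=(-1,1)
3. t=8 → L at (0,8); v=(1,1)
4. t=1 → T at (1,9); v=(1,-1)
5. t=9 → B at (10,0); v=(1,1)
6. t=1 → R at (11,1); v=(-1,1)

Final position: (11,1)
Wall sequence: RBLTBR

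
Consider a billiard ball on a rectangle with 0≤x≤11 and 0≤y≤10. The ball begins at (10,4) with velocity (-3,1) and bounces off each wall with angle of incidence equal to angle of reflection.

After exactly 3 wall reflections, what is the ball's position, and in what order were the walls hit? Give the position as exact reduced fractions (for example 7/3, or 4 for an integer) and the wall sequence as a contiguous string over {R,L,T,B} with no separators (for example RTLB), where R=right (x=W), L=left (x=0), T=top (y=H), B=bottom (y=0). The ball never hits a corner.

Final position: (11,9)
Wall sequence: LTR

1. t=10/3 → L at (0,22/3); v=(3,1)
2. t=8/3 → T at (8,10); v=(3,-1)
3. t=1 → R at (11,9); v=(-3,-1)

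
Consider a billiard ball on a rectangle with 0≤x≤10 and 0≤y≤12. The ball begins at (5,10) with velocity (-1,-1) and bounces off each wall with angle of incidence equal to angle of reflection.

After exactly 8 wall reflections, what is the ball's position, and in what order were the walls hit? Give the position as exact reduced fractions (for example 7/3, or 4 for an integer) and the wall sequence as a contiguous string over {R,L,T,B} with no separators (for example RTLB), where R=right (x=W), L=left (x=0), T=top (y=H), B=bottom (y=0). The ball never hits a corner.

Final position: (0,11)
Wall sequence: LBRTLBRL

1. t=5 → L at (0,5); v=(1,-1)
2. t=5 → B at (5,0); v=(1,1)
3. t=5 → R at (10,5); v=(-1,1)
4. t=7 → T at (3,12); v=(-1,-1)
5. t=3 → L at (0,9); v=(1,-1)
6. t=9 → B at (9,0); v=(1,1)
7. t=1 → R at (10,1); v=(-1,1)
8. t=10 → L at (0,11); v=(1,1)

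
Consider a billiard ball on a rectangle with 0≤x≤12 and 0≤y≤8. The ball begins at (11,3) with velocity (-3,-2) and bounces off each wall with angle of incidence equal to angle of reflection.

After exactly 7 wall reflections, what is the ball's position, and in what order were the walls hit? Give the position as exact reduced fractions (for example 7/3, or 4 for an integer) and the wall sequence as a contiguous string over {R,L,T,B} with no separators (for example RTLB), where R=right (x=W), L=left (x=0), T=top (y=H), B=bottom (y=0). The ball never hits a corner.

1. t=3/2 → B at (13/2,0); v=(-3,2)
2. t=13/6 → L at (0,13/3); v=(3,2)
3. t=11/6 → T at (11/2,8); v=(3,-2)
4. t=13/6 → R at (12,11/3); v=(-3,-2)
5. t=11/6 → B at (13/2,0); v=(-3,2)
6. t=13/6 → L at (0,13/3); v=(3,2)
7. t=11/6 → T at (11/2,8); v=(3,-2)

Final position: (11/2,8)
Wall sequence: BLTRBLT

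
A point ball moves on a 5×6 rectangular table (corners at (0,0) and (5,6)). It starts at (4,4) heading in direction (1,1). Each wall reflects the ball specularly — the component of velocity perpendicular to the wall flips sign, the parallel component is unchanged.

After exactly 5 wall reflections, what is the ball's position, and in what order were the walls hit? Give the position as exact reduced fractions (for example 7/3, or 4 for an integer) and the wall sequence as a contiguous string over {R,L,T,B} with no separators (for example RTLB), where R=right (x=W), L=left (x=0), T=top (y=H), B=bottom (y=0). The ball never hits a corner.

1. t=1 → R at (5,5); v=(-1,1)
2. t=1 → T at (4,6); v=(-1,-1)
3. t=4 → L at (0,2); v=(1,-1)
4. t=2 → B at (2,0); v=(1,1)
5. t=3 → R at (5,3); v=(-1,1)

Final position: (5,3)
Wall sequence: RTLBR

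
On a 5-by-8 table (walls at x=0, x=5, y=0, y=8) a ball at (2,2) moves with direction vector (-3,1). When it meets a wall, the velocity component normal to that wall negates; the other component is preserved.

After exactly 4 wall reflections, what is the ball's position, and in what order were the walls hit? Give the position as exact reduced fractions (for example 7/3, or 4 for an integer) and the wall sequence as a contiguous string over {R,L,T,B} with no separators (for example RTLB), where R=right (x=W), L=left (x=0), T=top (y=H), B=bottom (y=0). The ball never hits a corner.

Final position: (5,23/3)
Wall sequence: LRLR

1. t=2/3 → L at (0,8/3); v=(3,1)
2. t=5/3 → R at (5,13/3); v=(-3,1)
3. t=5/3 → L at (0,6); v=(3,1)
4. t=5/3 → R at (5,23/3); v=(-3,1)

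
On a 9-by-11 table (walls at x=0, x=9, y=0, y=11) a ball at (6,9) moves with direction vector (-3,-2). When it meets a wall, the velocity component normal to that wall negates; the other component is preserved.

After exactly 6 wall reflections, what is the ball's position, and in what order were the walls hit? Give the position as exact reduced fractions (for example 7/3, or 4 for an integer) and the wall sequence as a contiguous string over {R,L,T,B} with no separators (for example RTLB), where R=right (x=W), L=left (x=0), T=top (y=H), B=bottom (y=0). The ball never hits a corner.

Final position: (9,9)
Wall sequence: LBRLTR

1. t=2 → L at (0,5); v=(3,-2)
2. t=5/2 → B at (15/2,0); v=(3,2)
3. t=1/2 → R at (9,1); v=(-3,2)
4. t=3 → L at (0,7); v=(3,2)
5. t=2 → T at (6,11); v=(3,-2)
6. t=1 → R at (9,9); v=(-3,-2)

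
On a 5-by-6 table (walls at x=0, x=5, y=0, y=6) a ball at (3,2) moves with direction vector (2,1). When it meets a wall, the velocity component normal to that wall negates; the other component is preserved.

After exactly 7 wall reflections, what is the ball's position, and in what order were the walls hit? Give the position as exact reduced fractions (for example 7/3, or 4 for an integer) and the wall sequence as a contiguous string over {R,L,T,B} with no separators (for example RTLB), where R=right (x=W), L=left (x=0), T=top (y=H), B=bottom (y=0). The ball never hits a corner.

Final position: (5,1)
Wall sequence: RLTRLBR

1. t=1 → R at (5,3); v=(-2,1)
2. t=5/2 → L at (0,11/2); v=(2,1)
3. t=1/2 → T at (1,6); v=(2,-1)
4. t=2 → R at (5,4); v=(-2,-1)
5. t=5/2 → L at (0,3/2); v=(2,-1)
6. t=3/2 → B at (3,0); v=(2,1)
7. t=1 → R at (5,1); v=(-2,1)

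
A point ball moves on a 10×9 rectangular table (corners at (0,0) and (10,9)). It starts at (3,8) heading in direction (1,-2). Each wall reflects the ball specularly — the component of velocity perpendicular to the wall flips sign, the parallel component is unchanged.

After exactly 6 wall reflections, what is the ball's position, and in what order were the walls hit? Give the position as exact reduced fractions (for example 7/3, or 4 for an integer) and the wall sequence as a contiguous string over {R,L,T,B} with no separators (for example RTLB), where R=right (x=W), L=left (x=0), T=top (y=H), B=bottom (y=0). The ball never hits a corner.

Final position: (1/2,9)
Wall sequence: BRTBLT

1. t=4 → B at (7,0); v=(1,2)
2. t=3 → R at (10,6); v=(-1,2)
3. t=3/2 → T at (17/2,9); v=(-1,-2)
4. t=9/2 → B at (4,0); v=(-1,2)
5. t=4 → L at (0,8); v=(1,2)
6. t=1/2 → T at (1/2,9); v=(1,-2)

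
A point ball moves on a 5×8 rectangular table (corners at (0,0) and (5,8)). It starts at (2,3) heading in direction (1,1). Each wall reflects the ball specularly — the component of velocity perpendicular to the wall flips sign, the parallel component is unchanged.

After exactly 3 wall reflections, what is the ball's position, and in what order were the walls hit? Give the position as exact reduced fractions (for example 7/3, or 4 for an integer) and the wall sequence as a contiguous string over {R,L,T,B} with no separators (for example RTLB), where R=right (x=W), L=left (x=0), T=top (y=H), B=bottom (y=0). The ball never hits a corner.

1. t=3 → R at (5,6); v=(-1,1)
2. t=2 → T at (3,8); v=(-1,-1)
3. t=3 → L at (0,5); v=(1,-1)

Final position: (0,5)
Wall sequence: RTL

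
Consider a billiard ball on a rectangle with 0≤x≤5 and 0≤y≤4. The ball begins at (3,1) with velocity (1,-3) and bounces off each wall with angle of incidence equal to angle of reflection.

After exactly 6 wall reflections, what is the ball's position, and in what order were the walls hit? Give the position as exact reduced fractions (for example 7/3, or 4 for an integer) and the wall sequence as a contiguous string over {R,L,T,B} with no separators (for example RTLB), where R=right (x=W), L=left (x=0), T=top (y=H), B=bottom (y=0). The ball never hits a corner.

1. t=1/3 → B at (10/3,0); v=(1,3)
2. t=4/3 → T at (14/3,4); v=(1,-3)
3. t=1/3 → R at (5,3); v=(-1,-3)
4. t=1 → B at (4,0); v=(-1,3)
5. t=4/3 → T at (8/3,4); v=(-1,-3)
6. t=4/3 → B at (4/3,0); v=(-1,3)

Final position: (4/3,0)
Wall sequence: BTRBTB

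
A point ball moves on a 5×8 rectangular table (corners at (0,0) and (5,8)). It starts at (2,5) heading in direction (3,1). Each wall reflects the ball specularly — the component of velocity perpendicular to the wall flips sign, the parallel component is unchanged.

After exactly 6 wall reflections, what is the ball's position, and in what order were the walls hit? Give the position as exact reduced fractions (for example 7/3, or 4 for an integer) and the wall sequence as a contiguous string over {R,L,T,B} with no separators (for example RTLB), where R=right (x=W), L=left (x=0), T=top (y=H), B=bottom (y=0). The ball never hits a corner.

1. t=1 → R at (5,6); v=(-3,1)
2. t=5/3 → L at (0,23/3); v=(3,1)
3. t=1/3 → T at (1,8); v=(3,-1)
4. t=4/3 → R at (5,20/3); v=(-3,-1)
5. t=5/3 → L at (0,5); v=(3,-1)
6. t=5/3 → R at (5,10/3); v=(-3,-1)

Final position: (5,10/3)
Wall sequence: RLTRLR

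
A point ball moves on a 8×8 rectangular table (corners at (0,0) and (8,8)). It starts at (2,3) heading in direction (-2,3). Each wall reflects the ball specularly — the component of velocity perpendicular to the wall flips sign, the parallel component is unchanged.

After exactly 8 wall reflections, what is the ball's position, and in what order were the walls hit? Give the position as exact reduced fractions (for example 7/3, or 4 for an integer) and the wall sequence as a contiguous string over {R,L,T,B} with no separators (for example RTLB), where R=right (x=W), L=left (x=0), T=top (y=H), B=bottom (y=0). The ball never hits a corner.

1. t=1 → L at (0,6); v=(2,3)
2. t=2/3 → T at (4/3,8); v=(2,-3)
3. t=8/3 → B at (20/3,0); v=(2,3)
4. t=2/3 → R at (8,2); v=(-2,3)
5. t=2 → T at (4,8); v=(-2,-3)
6. t=2 → L at (0,2); v=(2,-3)
7. t=2/3 → B at (4/3,0); v=(2,3)
8. t=8/3 → T at (20/3,8); v=(2,-3)

Final position: (20/3,8)
Wall sequence: LTBRTLBT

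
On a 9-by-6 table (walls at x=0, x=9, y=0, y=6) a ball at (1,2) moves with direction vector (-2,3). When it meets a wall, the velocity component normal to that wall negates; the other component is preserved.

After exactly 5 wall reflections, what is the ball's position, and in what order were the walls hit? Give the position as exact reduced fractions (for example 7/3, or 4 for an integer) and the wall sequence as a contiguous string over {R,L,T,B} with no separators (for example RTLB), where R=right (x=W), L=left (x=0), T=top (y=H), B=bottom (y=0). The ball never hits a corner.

Final position: (25/3,6)
Wall sequence: LTBRT

1. t=1/2 → L at (0,7/2); v=(2,3)
2. t=5/6 → T at (5/3,6); v=(2,-3)
3. t=2 → B at (17/3,0); v=(2,3)
4. t=5/3 → R at (9,5); v=(-2,3)
5. t=1/3 → T at (25/3,6); v=(-2,-3)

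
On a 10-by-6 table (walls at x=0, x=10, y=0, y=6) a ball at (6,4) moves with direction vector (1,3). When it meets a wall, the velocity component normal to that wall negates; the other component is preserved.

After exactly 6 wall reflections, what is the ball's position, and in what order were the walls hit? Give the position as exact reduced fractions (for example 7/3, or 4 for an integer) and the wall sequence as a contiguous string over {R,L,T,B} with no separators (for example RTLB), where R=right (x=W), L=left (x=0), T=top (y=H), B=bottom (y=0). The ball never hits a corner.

Final position: (16/3,6)
Wall sequence: TBRTBT

1. t=2/3 → T at (20/3,6); v=(1,-3)
2. t=2 → B at (26/3,0); v=(1,3)
3. t=4/3 → R at (10,4); v=(-1,3)
4. t=2/3 → T at (28/3,6); v=(-1,-3)
5. t=2 → B at (22/3,0); v=(-1,3)
6. t=2 → T at (16/3,6); v=(-1,-3)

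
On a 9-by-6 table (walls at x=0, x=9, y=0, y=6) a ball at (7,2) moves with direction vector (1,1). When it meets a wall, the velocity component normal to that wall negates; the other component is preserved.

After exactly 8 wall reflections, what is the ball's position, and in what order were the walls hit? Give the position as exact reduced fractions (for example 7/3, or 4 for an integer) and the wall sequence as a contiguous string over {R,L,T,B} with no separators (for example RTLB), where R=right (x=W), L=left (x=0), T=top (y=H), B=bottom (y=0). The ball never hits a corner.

Final position: (1,6)
Wall sequence: RTBLTRBT

1. t=2 → R at (9,4); v=(-1,1)
2. t=2 → T at (7,6); v=(-1,-1)
3. t=6 → B at (1,0); v=(-1,1)
4. t=1 → L at (0,1); v=(1,1)
5. t=5 → T at (5,6); v=(1,-1)
6. t=4 → R at (9,2); v=(-1,-1)
7. t=2 → B at (7,0); v=(-1,1)
8. t=6 → T at (1,6); v=(-1,-1)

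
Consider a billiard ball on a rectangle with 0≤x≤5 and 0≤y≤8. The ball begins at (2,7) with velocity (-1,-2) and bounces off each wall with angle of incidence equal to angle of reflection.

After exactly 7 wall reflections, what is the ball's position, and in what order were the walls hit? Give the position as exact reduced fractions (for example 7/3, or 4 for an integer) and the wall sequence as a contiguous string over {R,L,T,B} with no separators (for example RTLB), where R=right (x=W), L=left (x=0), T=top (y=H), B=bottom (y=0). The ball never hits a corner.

1. t=2 → L at (0,3); v=(1,-2)
2. t=3/2 → B at (3/2,0); v=(1,2)
3. t=7/2 → R at (5,7); v=(-1,2)
4. t=1/2 → T at (9/2,8); v=(-1,-2)
5. t=4 → B at (1/2,0); v=(-1,2)
6. t=1/2 → L at (0,1); v=(1,2)
7. t=7/2 → T at (7/2,8); v=(1,-2)

Final position: (7/2,8)
Wall sequence: LBRTBLT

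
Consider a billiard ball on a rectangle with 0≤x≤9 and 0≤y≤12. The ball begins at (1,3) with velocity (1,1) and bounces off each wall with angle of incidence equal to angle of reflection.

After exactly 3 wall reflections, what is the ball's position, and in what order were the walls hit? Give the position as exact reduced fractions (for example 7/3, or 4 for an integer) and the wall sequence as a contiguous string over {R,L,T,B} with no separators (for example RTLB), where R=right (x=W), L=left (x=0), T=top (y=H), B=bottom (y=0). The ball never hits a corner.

1. t=8 → R at (9,11); v=(-1,1)
2. t=1 → T at (8,12); v=(-1,-1)
3. t=8 → L at (0,4); v=(1,-1)

Final position: (0,4)
Wall sequence: RTL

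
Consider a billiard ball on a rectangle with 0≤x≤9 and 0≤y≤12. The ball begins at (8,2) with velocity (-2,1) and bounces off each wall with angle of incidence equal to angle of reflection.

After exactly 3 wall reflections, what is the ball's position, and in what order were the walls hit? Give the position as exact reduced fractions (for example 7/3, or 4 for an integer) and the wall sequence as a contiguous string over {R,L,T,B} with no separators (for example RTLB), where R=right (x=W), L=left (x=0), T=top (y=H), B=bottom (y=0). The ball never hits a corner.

1. t=4 → L at (0,6); v=(2,1)
2. t=9/2 → R at (9,21/2); v=(-2,1)
3. t=3/2 → T at (6,12); v=(-2,-1)

Final position: (6,12)
Wall sequence: LRT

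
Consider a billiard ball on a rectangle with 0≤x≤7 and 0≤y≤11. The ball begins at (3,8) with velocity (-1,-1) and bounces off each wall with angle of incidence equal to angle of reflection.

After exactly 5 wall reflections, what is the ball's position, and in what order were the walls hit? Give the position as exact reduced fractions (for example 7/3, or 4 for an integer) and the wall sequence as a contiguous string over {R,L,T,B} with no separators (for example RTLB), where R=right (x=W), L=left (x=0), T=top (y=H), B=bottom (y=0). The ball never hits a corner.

1. t=3 → L at (0,5); v=(1,-1)
2. t=5 → B at (5,0); v=(1,1)
3. t=2 → R at (7,2); v=(-1,1)
4. t=7 → L at (0,9); v=(1,1)
5. t=2 → T at (2,11); v=(1,-1)

Final position: (2,11)
Wall sequence: LBRLT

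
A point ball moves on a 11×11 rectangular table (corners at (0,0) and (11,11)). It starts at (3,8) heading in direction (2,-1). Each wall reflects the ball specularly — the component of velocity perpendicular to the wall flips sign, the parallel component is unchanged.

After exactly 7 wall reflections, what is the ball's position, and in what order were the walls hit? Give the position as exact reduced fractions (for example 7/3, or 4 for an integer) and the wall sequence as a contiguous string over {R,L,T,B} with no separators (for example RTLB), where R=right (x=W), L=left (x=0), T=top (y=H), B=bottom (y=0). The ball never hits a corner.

1. t=4 → R at (11,4); v=(-2,-1)
2. t=4 → B at (3,0); v=(-2,1)
3. t=3/2 → L at (0,3/2); v=(2,1)
4. t=11/2 → R at (11,7); v=(-2,1)
5. t=4 → T at (3,11); v=(-2,-1)
6. t=3/2 → L at (0,19/2); v=(2,-1)
7. t=11/2 → R at (11,4); v=(-2,-1)

Final position: (11,4)
Wall sequence: RBLRTLR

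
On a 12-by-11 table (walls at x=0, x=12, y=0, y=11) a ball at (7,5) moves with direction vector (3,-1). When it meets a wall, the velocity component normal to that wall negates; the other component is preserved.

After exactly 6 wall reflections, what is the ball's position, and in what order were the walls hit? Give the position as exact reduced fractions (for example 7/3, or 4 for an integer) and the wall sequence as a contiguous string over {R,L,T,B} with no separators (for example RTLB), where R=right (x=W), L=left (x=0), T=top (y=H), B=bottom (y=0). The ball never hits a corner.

1. t=5/3 → R at (12,10/3); v=(-3,-1)
2. t=10/3 → B at (2,0); v=(-3,1)
3. t=2/3 → L at (0,2/3); v=(3,1)
4. t=4 → R at (12,14/3); v=(-3,1)
5. t=4 → L at (0,26/3); v=(3,1)
6. t=7/3 → T at (7,11); v=(3,-1)

Final position: (7,11)
Wall sequence: RBLRLT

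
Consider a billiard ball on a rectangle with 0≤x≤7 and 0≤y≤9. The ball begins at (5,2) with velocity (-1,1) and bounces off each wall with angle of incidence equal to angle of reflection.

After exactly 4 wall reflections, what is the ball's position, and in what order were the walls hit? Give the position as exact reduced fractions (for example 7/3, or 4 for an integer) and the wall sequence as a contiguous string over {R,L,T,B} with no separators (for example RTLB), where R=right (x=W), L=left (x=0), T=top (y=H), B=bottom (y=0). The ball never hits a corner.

1. t=5 → L at (0,7); v=(1,1)
2. t=2 → T at (2,9); v=(1,-1)
3. t=5 → R at (7,4); v=(-1,-1)
4. t=4 → B at (3,0); v=(-1,1)

Final position: (3,0)
Wall sequence: LTRB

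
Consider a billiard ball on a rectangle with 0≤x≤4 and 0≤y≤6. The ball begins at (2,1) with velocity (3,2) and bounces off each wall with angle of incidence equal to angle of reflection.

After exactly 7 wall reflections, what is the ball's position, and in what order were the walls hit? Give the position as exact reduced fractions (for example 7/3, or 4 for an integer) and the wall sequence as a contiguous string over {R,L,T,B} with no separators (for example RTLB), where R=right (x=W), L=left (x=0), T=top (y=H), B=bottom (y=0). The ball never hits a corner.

Final position: (4,1)
Wall sequence: RLTRLBR

1. t=2/3 → R at (4,7/3); v=(-3,2)
2. t=4/3 → L at (0,5); v=(3,2)
3. t=1/2 → T at (3/2,6); v=(3,-2)
4. t=5/6 → R at (4,13/3); v=(-3,-2)
5. t=4/3 → L at (0,5/3); v=(3,-2)
6. t=5/6 → B at (5/2,0); v=(3,2)
7. t=1/2 → R at (4,1); v=(-3,2)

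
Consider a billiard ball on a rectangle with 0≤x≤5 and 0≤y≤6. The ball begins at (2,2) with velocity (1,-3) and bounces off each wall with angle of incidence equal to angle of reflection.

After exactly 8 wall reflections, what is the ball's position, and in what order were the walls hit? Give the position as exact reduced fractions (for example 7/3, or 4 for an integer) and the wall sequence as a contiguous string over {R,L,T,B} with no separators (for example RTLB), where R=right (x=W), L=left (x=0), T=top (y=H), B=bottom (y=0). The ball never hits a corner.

Final position: (8/3,6)
Wall sequence: BTRBTLBT

1. t=2/3 → B at (8/3,0); v=(1,3)
2. t=2 → T at (14/3,6); v=(1,-3)
3. t=1/3 → R at (5,5); v=(-1,-3)
4. t=5/3 → B at (10/3,0); v=(-1,3)
5. t=2 → T at (4/3,6); v=(-1,-3)
6. t=4/3 → L at (0,2); v=(1,-3)
7. t=2/3 → B at (2/3,0); v=(1,3)
8. t=2 → T at (8/3,6); v=(1,-3)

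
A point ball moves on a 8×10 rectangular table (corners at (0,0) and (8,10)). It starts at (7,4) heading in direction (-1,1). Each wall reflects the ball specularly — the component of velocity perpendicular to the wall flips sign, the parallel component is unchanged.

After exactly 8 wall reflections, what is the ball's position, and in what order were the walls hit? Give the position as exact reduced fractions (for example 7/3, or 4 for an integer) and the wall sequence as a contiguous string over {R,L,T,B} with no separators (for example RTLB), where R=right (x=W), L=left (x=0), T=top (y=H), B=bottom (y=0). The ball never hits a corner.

Final position: (3,0)
Wall sequence: TLRBLTRB

1. t=6 → T at (1,10); v=(-1,-1)
2. t=1 → L at (0,9); v=(1,-1)
3. t=8 → R at (8,1); v=(-1,-1)
4. t=1 → B at (7,0); v=(-1,1)
5. t=7 → L at (0,7); v=(1,1)
6. t=3 → T at (3,10); v=(1,-1)
7. t=5 → R at (8,5); v=(-1,-1)
8. t=5 → B at (3,0); v=(-1,1)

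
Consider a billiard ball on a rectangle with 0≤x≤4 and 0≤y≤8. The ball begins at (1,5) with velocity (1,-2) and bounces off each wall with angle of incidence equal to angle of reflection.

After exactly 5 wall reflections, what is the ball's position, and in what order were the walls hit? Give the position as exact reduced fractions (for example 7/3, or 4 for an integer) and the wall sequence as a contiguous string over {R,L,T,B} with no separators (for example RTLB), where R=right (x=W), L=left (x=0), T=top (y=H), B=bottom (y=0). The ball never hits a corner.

Final position: (7/2,0)
Wall sequence: BRTLB

1. t=5/2 → B at (7/2,0); v=(1,2)
2. t=1/2 → R at (4,1); v=(-1,2)
3. t=7/2 → T at (1/2,8); v=(-1,-2)
4. t=1/2 → L at (0,7); v=(1,-2)
5. t=7/2 → B at (7/2,0); v=(1,2)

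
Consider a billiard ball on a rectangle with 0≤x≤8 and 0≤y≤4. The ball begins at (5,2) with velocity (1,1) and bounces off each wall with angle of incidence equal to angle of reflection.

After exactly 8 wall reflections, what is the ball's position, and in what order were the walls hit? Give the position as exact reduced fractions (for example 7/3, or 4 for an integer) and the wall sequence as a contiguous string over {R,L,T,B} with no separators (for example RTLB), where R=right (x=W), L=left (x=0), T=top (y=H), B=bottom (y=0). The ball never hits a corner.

Final position: (8,3)
Wall sequence: TRBTLBTR

1. t=2 → T at (7,4); v=(1,-1)
2. t=1 → R at (8,3); v=(-1,-1)
3. t=3 → B at (5,0); v=(-1,1)
4. t=4 → T at (1,4); v=(-1,-1)
5. t=1 → L at (0,3); v=(1,-1)
6. t=3 → B at (3,0); v=(1,1)
7. t=4 → T at (7,4); v=(1,-1)
8. t=1 → R at (8,3); v=(-1,-1)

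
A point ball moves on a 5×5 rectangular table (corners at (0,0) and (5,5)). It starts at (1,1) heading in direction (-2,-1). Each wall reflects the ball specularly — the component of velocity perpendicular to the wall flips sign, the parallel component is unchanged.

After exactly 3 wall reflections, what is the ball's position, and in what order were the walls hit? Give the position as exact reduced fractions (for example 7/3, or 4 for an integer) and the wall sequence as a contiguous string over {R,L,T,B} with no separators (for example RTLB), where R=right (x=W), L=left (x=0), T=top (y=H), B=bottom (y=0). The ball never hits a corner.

1. t=1/2 → L at (0,1/2); v=(2,-1)
2. t=1/2 → B at (1,0); v=(2,1)
3. t=2 → R at (5,2); v=(-2,1)

Final position: (5,2)
Wall sequence: LBR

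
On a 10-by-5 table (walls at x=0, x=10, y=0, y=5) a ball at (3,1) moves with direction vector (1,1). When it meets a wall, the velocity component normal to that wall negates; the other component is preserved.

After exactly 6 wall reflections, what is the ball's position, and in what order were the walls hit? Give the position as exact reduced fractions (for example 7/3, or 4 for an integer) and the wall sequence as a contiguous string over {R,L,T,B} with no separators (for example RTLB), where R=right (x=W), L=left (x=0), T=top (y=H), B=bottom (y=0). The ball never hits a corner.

Final position: (2,0)
Wall sequence: TRBTLB

1. t=4 → T at (7,5); v=(1,-1)
2. t=3 → R at (10,2); v=(-1,-1)
3. t=2 → B at (8,0); v=(-1,1)
4. t=5 → T at (3,5); v=(-1,-1)
5. t=3 → L at (0,2); v=(1,-1)
6. t=2 → B at (2,0); v=(1,1)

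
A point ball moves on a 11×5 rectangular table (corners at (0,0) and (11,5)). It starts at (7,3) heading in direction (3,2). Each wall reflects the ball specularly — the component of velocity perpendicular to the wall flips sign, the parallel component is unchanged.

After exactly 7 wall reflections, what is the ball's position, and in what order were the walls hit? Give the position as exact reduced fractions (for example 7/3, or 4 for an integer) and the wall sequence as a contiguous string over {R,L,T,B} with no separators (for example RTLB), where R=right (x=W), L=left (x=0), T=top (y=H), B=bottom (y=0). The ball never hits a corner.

Final position: (11,1/3)
Wall sequence: TRBLTBR

1. t=1 → T at (10,5); v=(3,-2)
2. t=1/3 → R at (11,13/3); v=(-3,-2)
3. t=13/6 → B at (9/2,0); v=(-3,2)
4. t=3/2 → L at (0,3); v=(3,2)
5. t=1 → T at (3,5); v=(3,-2)
6. t=5/2 → B at (21/2,0); v=(3,2)
7. t=1/6 → R at (11,1/3); v=(-3,2)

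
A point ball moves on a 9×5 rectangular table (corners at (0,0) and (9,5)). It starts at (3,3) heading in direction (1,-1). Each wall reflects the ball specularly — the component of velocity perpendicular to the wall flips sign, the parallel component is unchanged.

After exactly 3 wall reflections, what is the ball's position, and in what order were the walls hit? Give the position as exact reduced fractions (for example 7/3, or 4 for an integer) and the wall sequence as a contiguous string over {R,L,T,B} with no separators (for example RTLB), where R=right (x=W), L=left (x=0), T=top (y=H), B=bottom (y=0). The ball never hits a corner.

1. t=3 → B at (6,0); v=(1,1)
2. t=3 → R at (9,3); v=(-1,1)
3. t=2 → T at (7,5); v=(-1,-1)

Final position: (7,5)
Wall sequence: BRT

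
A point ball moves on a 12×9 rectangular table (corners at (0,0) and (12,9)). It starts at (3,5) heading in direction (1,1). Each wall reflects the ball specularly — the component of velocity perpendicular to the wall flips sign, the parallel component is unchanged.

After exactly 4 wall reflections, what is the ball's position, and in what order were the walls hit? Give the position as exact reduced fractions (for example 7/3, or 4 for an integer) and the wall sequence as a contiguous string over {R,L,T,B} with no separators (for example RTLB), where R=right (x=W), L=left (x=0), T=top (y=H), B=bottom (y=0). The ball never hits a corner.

1. t=4 → T at (7,9); v=(1,-1)
2. t=5 → R at (12,4); v=(-1,-1)
3. t=4 → B at (8,0); v=(-1,1)
4. t=8 → L at (0,8); v=(1,1)

Final position: (0,8)
Wall sequence: TRBL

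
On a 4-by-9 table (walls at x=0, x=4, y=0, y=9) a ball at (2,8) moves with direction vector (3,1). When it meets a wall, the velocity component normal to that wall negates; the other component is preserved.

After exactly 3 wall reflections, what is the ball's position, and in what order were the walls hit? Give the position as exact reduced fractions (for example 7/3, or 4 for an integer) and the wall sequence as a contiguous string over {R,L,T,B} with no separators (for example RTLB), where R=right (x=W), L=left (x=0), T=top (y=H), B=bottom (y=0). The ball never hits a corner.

Final position: (0,8)
Wall sequence: RTL

1. t=2/3 → R at (4,26/3); v=(-3,1)
2. t=1/3 → T at (3,9); v=(-3,-1)
3. t=1 → L at (0,8); v=(3,-1)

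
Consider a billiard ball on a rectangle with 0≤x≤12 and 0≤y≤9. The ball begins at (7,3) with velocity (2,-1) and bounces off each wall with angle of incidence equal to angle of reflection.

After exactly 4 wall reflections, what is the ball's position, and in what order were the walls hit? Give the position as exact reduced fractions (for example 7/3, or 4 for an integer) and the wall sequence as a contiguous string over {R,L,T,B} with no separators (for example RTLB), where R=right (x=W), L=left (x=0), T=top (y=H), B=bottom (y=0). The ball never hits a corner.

Final position: (7,9)
Wall sequence: RBLT

1. t=5/2 → R at (12,1/2); v=(-2,-1)
2. t=1/2 → B at (11,0); v=(-2,1)
3. t=11/2 → L at (0,11/2); v=(2,1)
4. t=7/2 → T at (7,9); v=(2,-1)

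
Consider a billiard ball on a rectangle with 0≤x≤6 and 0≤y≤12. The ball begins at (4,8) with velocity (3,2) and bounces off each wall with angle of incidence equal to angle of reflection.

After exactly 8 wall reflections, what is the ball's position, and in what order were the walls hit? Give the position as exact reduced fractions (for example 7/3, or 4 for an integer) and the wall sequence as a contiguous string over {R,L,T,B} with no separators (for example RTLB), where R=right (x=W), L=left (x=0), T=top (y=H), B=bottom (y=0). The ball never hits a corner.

1. t=2/3 → R at (6,28/3); v=(-3,2)
2. t=4/3 → T at (2,12); v=(-3,-2)
3. t=2/3 → L at (0,32/3); v=(3,-2)
4. t=2 → R at (6,20/3); v=(-3,-2)
5. t=2 → L at (0,8/3); v=(3,-2)
6. t=4/3 → B at (4,0); v=(3,2)
7. t=2/3 → R at (6,4/3); v=(-3,2)
8. t=2 → L at (0,16/3); v=(3,2)

Final position: (0,16/3)
Wall sequence: RTLRLBRL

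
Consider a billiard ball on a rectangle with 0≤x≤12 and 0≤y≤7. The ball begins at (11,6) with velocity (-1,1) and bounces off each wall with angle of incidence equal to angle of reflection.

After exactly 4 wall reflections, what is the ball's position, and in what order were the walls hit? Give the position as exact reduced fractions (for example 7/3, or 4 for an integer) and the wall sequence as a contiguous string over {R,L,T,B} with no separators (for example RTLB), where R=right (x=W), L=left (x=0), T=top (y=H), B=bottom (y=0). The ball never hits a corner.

1. t=1 → T at (10,7); v=(-1,-1)
2. t=7 → B at (3,0); v=(-1,1)
3. t=3 → L at (0,3); v=(1,1)
4. t=4 → T at (4,7); v=(1,-1)

Final position: (4,7)
Wall sequence: TBLT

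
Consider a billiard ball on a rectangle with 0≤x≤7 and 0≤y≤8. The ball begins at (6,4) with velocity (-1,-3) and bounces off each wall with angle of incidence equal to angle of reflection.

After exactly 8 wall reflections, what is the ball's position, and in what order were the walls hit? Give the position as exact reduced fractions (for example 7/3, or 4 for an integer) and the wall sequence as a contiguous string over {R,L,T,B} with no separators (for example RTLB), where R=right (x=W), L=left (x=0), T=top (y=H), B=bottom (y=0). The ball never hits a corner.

Final position: (16/3,8)
Wall sequence: BTLBTBRT

1. t=4/3 → B at (14/3,0); v=(-1,3)
2. t=8/3 → T at (2,8); v=(-1,-3)
3. t=2 → L at (0,2); v=(1,-3)
4. t=2/3 → B at (2/3,0); v=(1,3)
5. t=8/3 → T at (10/3,8); v=(1,-3)
6. t=8/3 → B at (6,0); v=(1,3)
7. t=1 → R at (7,3); v=(-1,3)
8. t=5/3 → T at (16/3,8); v=(-1,-3)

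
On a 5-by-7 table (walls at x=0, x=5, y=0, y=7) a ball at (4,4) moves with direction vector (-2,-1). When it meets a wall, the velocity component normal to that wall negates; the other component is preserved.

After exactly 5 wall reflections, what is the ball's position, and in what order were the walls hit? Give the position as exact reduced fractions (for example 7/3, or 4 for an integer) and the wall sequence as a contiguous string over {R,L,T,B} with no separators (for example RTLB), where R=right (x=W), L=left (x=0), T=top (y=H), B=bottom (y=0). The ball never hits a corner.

Final position: (5,11/2)
Wall sequence: LBRLR

1. t=2 → L at (0,2); v=(2,-1)
2. t=2 → B at (4,0); v=(2,1)
3. t=1/2 → R at (5,1/2); v=(-2,1)
4. t=5/2 → L at (0,3); v=(2,1)
5. t=5/2 → R at (5,11/2); v=(-2,1)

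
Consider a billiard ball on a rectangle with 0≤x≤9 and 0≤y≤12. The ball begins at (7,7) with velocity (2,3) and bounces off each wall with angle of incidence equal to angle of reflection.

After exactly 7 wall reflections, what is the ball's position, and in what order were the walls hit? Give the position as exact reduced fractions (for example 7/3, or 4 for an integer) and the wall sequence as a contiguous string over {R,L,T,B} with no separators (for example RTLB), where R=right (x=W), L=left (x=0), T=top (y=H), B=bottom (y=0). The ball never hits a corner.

1. t=1 → R at (9,10); v=(-2,3)
2. t=2/3 → T at (23/3,12); v=(-2,-3)
3. t=23/6 → L at (0,1/2); v=(2,-3)
4. t=1/6 → B at (1/3,0); v=(2,3)
5. t=4 → T at (25/3,12); v=(2,-3)
6. t=1/3 → R at (9,11); v=(-2,-3)
7. t=11/3 → B at (5/3,0); v=(-2,3)

Final position: (5/3,0)
Wall sequence: RTLBTRB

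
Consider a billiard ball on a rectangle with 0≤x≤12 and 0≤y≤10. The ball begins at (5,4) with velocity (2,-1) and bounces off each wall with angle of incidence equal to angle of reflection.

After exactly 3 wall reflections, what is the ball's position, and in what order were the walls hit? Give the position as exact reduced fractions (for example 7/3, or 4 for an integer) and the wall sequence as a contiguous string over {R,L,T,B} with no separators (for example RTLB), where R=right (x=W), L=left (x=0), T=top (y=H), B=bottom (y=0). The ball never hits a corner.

1. t=7/2 → R at (12,1/2); v=(-2,-1)
2. t=1/2 → B at (11,0); v=(-2,1)
3. t=11/2 → L at (0,11/2); v=(2,1)

Final position: (0,11/2)
Wall sequence: RBL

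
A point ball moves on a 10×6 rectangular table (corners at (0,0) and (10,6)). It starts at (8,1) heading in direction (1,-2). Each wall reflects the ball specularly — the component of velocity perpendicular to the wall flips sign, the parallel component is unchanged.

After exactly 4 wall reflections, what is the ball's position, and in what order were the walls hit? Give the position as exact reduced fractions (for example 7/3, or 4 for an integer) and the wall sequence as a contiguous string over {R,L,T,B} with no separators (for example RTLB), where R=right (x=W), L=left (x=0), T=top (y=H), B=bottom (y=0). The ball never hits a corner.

1. t=1/2 → B at (17/2,0); v=(1,2)
2. t=3/2 → R at (10,3); v=(-1,2)
3. t=3/2 → T at (17/2,6); v=(-1,-2)
4. t=3 → B at (11/2,0); v=(-1,2)

Final position: (11/2,0)
Wall sequence: BRTB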